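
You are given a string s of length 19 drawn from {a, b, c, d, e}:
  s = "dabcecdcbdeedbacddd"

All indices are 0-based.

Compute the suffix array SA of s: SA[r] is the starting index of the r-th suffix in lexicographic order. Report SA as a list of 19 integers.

rank | idx | suffix
   0 |   1 | abcecdcbdeedbacddd
   1 |  14 | acddd
   2 |  13 | bacddd
   3 |   2 | bcecdcbdeedbacddd
   4 |   8 | bdeedbacddd
   5 |   7 | cbdeedbacddd
   6 |   5 | cdcbdeedbacddd
   7 |  15 | cddd
   8 |   3 | cecdcbdeedbacddd
   9 |  18 | d
  10 |   0 | dabcecdcbdeedbacddd
  11 |  12 | dbacddd
  12 |   6 | dcbdeedbacddd
  13 |  17 | dd
  14 |  16 | ddd
  15 |   9 | deedbacddd
  16 |   4 | ecdcbdeedbacddd
  17 |  11 | edbacddd
  18 |  10 | eedbacddd

[1, 14, 13, 2, 8, 7, 5, 15, 3, 18, 0, 12, 6, 17, 16, 9, 4, 11, 10]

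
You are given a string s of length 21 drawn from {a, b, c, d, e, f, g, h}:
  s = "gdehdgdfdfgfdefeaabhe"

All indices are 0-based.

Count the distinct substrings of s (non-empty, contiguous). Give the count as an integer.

rank | idx | suffix
   0 |  16 | aabhe
   1 |  17 | abhe
   2 |  18 | bhe
   3 |  12 | defeaabhe
   4 |   1 | dehdgdfdfgfdefeaabhe
   5 |   6 | dfdfgfdefeaabhe
   6 |   8 | dfgfdefeaabhe
   7 |   4 | dgdfdfgfdefeaabhe
   8 |  20 | e
   9 |  15 | eaabhe
  10 |  13 | efeaabhe
  11 |   2 | ehdgdfdfgfdefeaabhe
  12 |  11 | fdefeaabhe
  13 |   7 | fdfgfdefeaabhe
  14 |  14 | feaabhe
  15 |   9 | fgfdefeaabhe
  16 |   0 | gdehdgdfdfgfdefeaabhe
  17 |   5 | gdfdfgfdefeaabhe
  18 |  10 | gfdefeaabhe
  19 |   3 | hdgdfdfgfdefeaabhe
  20 |  19 | he

SA = [16, 17, 18, 12, 1, 6, 8, 4, 20, 15, 13, 2, 11, 7, 14, 9, 0, 5, 10, 3, 19]
[i] adj suffixes → lcp
  [1] 16/17 → 1 ('a')
  [2] 17/18 → 0 ('')
  [3] 18/12 → 0 ('')
  [4] 12/1 → 2 ('de')
  [5] 1/6 → 1 ('d')
  [6] 6/8 → 2 ('df')
  [7] 8/4 → 1 ('d')
  [8] 4/20 → 0 ('')
  [9] 20/15 → 1 ('e')
  [10] 15/13 → 1 ('e')
  [11] 13/2 → 1 ('e')
  [12] 2/11 → 0 ('')
  [13] 11/7 → 2 ('fd')
  [14] 7/14 → 1 ('f')
  [15] 14/9 → 1 ('f')
  [16] 9/0 → 0 ('')
  [17] 0/5 → 2 ('gd')
  [18] 5/10 → 1 ('g')
  [19] 10/3 → 0 ('')
  [20] 3/19 → 1 ('h')

n(n+1)/2 = 21·22/2 = 231
Σ LCP = 0 + 1 + 0 + 0 + 2 + 1 + 2 + 1 + 0 + 1 + 1 + 1 + 0 + 2 + 1 + 1 + 0 + 2 + 1 + 0 + 1 = 18
distinct = 231 − 18 = 213

213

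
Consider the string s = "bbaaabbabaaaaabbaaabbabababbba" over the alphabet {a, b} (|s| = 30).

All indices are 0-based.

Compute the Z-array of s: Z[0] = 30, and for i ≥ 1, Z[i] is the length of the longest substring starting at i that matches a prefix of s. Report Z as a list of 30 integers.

Z[0]=30
i=1: fresh scan; Z[1]=1 grow→box=[1,2)
i=2: fresh scan; Z[2]=0
i=3: fresh scan; Z[3]=0
i=4: fresh scan; Z[4]=0
i=5: fresh scan; Z[5]=3 grow→box=[5,8)
i=6: min(r-i=2, Z[1]=1)=1; Z[6]=1
i=7: min(r-i=1, Z[2]=0)=0; Z[7]=0
i=8: fresh scan; Z[8]=1 grow→box=[8,9)
i=9: fresh scan; Z[9]=0
i=10: fresh scan; Z[10]=0
i=11: fresh scan; Z[11]=0
i=12: fresh scan; Z[12]=0
i=13: fresh scan; Z[13]=0
i=14: fresh scan; Z[14]=10 grow→box=[14,24)
i=15: min(r-i=9, Z[1]=1)=1; Z[15]=1
i=16: min(r-i=8, Z[2]=0)=0; Z[16]=0
i=17: min(r-i=7, Z[3]=0)=0; Z[17]=0
i=18: min(r-i=6, Z[4]=0)=0; Z[18]=0
i=19: min(r-i=5, Z[5]=3)=3; Z[19]=3
i=20: min(r-i=4, Z[6]=1)=1; Z[20]=1
i=21: min(r-i=3, Z[7]=0)=0; Z[21]=0
i=22: min(r-i=2, Z[8]=1)=1; Z[22]=1
i=23: min(r-i=1, Z[9]=0)=0; Z[23]=0
i=24: fresh scan; Z[24]=1 grow→box=[24,25)
i=25: fresh scan; Z[25]=0
i=26: fresh scan; Z[26]=2 grow→box=[26,28)
i=27: min(r-i=1, Z[1]=1)=1; Z[27]=3 grow→box=[27,30)
i=28: min(r-i=2, Z[1]=1)=1; Z[28]=1
i=29: min(r-i=1, Z[2]=0)=0; Z[29]=0

[30, 1, 0, 0, 0, 3, 1, 0, 1, 0, 0, 0, 0, 0, 10, 1, 0, 0, 0, 3, 1, 0, 1, 0, 1, 0, 2, 3, 1, 0]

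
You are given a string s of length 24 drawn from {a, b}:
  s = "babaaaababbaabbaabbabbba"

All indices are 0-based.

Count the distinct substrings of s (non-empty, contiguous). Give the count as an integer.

229

rank→(start, suffix):
  0 → (23, 'a')
  1 → (3, 'aaaababbaabbaabbabbba')
  2 → (4, 'aaababbaabbaabbabbba')
  3 → (5, 'aababbaabbaabbabbba')
  4 → (11, 'aabbaabbabbba')
  5 → (15, 'aabbabbba')
  6 → (1, 'abaaaababbaabbaabbabbba')
  7 → (6, 'ababbaabbaabbabbba')
  8 → (8, 'abbaabbaabbabbba')
  9 → (12, 'abbaabbabbba')
  10 → (16, 'abbabbba')
  11 → (19, 'abbba')
  12 → (22, 'ba')
  13 → (2, 'baaaababbaabbaabbabbba')
  14 → (10, 'baabbaabbabbba')
  15 → (14, 'baabbabbba')
  16 → (0, 'babaaaababbaabbaabbabbba')
  17 → (7, 'babbaabbaabbabbba')
  18 → (18, 'babbba')
  19 → (21, 'bba')
  20 → (9, 'bbaabbaabbabbba')
  21 → (13, 'bbaabbabbba')
  22 → (17, 'bbabbba')
  23 → (20, 'bbba')

SA = [23, 3, 4, 5, 11, 15, 1, 6, 8, 12, 16, 19, 22, 2, 10, 14, 0, 7, 18, 21, 9, 13, 17, 20]
[i] adj suffixes → lcp
  [1] 23/3 → 1 ('a')
  [2] 3/4 → 3 ('aaa')
  [3] 4/5 → 2 ('aa')
  [4] 5/11 → 3 ('aab')
  [5] 11/15 → 5 ('aabba')
  [6] 15/1 → 1 ('a')
  [7] 1/6 → 3 ('aba')
  [8] 6/8 → 2 ('ab')
  [9] 8/12 → 8 ('abbaabba')
  [10] 12/16 → 4 ('abba')
  [11] 16/19 → 3 ('abb')
  [12] 19/22 → 0 ('')
  [13] 22/2 → 2 ('ba')
  [14] 2/10 → 3 ('baa')
  [15] 10/14 → 6 ('baabba')
  [16] 14/0 → 2 ('ba')
  [17] 0/7 → 3 ('bab')
  [18] 7/18 → 4 ('babb')
  [19] 18/21 → 1 ('b')
  [20] 21/9 → 3 ('bba')
  [21] 9/13 → 7 ('bbaabba')
  [22] 13/17 → 3 ('bba')
  [23] 17/20 → 2 ('bb')

n(n+1)/2 = 24·25/2 = 300
Σ LCP = 0 + 1 + 3 + 2 + 3 + 5 + 1 + 3 + 2 + 8 + 4 + 3 + 0 + 2 + 3 + 6 + 2 + 3 + 4 + 1 + 3 + 7 + 3 + 2 = 71
distinct = 300 − 71 = 229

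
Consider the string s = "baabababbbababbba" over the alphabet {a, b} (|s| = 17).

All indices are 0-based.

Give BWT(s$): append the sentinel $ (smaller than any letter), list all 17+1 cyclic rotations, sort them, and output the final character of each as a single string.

rank  rotation            last
    0  $baabababbbababbba  a
    1  a$baabababbbababbb  b
    2  aabababbbababbba$b  b
    3  abababbbababbba$ba  a
    4  ababbba$baabababbb  b
    5  ababbbababbba$baab  b
    6  abbba$baabababbbab  b
    7  abbbababbba$baabab  b
    8  ba$baabababbbababb  b
    9  baabababbbababbba$  $
   10  bababbba$baabababb  b
   11  bababbbababbba$baa  a
   12  babbba$baabababbba  a
   13  babbbababbba$baaba  a
   14  bba$baabababbbabab  b
   15  bbababbba$baababab  b
   16  bbba$baabababbbaba  a
   17  bbbababbba$baababa  a

abbabbbbb$baaabbaa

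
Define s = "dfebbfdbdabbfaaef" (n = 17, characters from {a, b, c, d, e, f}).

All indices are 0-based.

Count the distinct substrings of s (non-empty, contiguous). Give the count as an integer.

138

rank | idx | suffix
   0 |  13 | aaef
   1 |   9 | abbfaaef
   2 |  14 | aef
   3 |  10 | bbfaaef
   4 |   3 | bbfdbdabbfaaef
   5 |   7 | bdabbfaaef
   6 |  11 | bfaaef
   7 |   4 | bfdbdabbfaaef
   8 |   8 | dabbfaaef
   9 |   6 | dbdabbfaaef
  10 |   0 | dfebbfdbdabbfaaef
  11 |   2 | ebbfdbdabbfaaef
  12 |  15 | ef
  13 |  16 | f
  14 |  12 | faaef
  15 |   5 | fdbdabbfaaef
  16 |   1 | febbfdbdabbfaaef

SA = [13, 9, 14, 10, 3, 7, 11, 4, 8, 6, 0, 2, 15, 16, 12, 5, 1]
rank  pair      lcp
   1  s[13:],s[9:]  1  'a'
   2  s[9:],s[14:]  1  'a'
   3  s[14:],s[10:]  0  ''
   4  s[10:],s[3:]  3  'bbf'
   5  s[3:],s[7:]  1  'b'
   6  s[7:],s[11:]  1  'b'
   7  s[11:],s[4:]  2  'bf'
   8  s[4:],s[8:]  0  ''
   9  s[8:],s[6:]  1  'd'
  10  s[6:],s[0:]  1  'd'
  11  s[0:],s[2:]  0  ''
  12  s[2:],s[15:]  1  'e'
  13  s[15:],s[16:]  0  ''
  14  s[16:],s[12:]  1  'f'
  15  s[12:],s[5:]  1  'f'
  16  s[5:],s[1:]  1  'f'

n(n+1)/2 = 17·18/2 = 153
Σ LCP = 0 + 1 + 1 + 0 + 3 + 1 + 1 + 2 + 0 + 1 + 1 + 0 + 1 + 0 + 1 + 1 + 1 = 15
distinct = 153 − 15 = 138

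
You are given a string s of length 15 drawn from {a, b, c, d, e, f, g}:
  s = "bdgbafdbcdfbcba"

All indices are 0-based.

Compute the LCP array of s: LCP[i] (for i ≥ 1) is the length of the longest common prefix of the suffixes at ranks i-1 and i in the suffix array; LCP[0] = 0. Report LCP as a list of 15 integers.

[0, 1, 0, 2, 1, 2, 1, 0, 1, 0, 1, 1, 0, 1, 0]

rank | idx | suffix
   0 |  14 | a
   1 |   4 | afdbcdfbcba
   2 |  13 | ba
   3 |   3 | bafdbcdfbcba
   4 |  11 | bcba
   5 |   7 | bcdfbcba
   6 |   0 | bdgbafdbcdfbcba
   7 |  12 | cba
   8 |   8 | cdfbcba
   9 |   6 | dbcdfbcba
  10 |   9 | dfbcba
  11 |   1 | dgbafdbcdfbcba
  12 |  10 | fbcba
  13 |   5 | fdbcdfbcba
  14 |   2 | gbafdbcdfbcba

SA = [14, 4, 13, 3, 11, 7, 0, 12, 8, 6, 9, 1, 10, 5, 2]
[i] adj suffixes → lcp
  [1] 14/4 → 1 ('a')
  [2] 4/13 → 0 ('')
  [3] 13/3 → 2 ('ba')
  [4] 3/11 → 1 ('b')
  [5] 11/7 → 2 ('bc')
  [6] 7/0 → 1 ('b')
  [7] 0/12 → 0 ('')
  [8] 12/8 → 1 ('c')
  [9] 8/6 → 0 ('')
  [10] 6/9 → 1 ('d')
  [11] 9/1 → 1 ('d')
  [12] 1/10 → 0 ('')
  [13] 10/5 → 1 ('f')
  [14] 5/2 → 0 ('')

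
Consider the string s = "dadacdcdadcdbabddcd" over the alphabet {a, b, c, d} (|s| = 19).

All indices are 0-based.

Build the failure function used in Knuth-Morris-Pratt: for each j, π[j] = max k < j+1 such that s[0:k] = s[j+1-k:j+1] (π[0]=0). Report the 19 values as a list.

π[0] = 0
j=1 s[j]='a': π[1]=0 (border '')
j=2 s[j]='d': π[2]=1 (border 'd')
j=3 s[j]='a': π[3]=2 (border 'da')
j=4 s[j]='c': k: 2→0; π[4]=0 (border '')
j=5 s[j]='d': π[5]=1 (border 'd')
j=6 s[j]='c': k: 1→0; π[6]=0 (border '')
j=7 s[j]='d': π[7]=1 (border 'd')
j=8 s[j]='a': π[8]=2 (border 'da')
j=9 s[j]='d': π[9]=3 (border 'dad')
j=10 s[j]='c': k: 3→1→0; π[10]=0 (border '')
j=11 s[j]='d': π[11]=1 (border 'd')
j=12 s[j]='b': k: 1→0; π[12]=0 (border '')
j=13 s[j]='a': π[13]=0 (border '')
j=14 s[j]='b': π[14]=0 (border '')
j=15 s[j]='d': π[15]=1 (border 'd')
j=16 s[j]='d': k: 1→0; π[16]=1 (border 'd')
j=17 s[j]='c': k: 1→0; π[17]=0 (border '')
j=18 s[j]='d': π[18]=1 (border 'd')

[0, 0, 1, 2, 0, 1, 0, 1, 2, 3, 0, 1, 0, 0, 0, 1, 1, 0, 1]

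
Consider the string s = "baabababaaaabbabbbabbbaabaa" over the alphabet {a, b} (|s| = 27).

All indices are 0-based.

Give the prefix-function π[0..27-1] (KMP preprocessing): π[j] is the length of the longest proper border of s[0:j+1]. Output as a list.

π[0] = 0
j=1 s[j]='a': π[1]=0 (border '')
j=2 s[j]='a': π[2]=0 (border '')
j=3 s[j]='b': π[3]=1 (border 'b')
j=4 s[j]='a': π[4]=2 (border 'ba')
j=5 s[j]='b': k: 2→0; π[5]=1 (border 'b')
j=6 s[j]='a': π[6]=2 (border 'ba')
j=7 s[j]='b': k: 2→0; π[7]=1 (border 'b')
j=8 s[j]='a': π[8]=2 (border 'ba')
j=9 s[j]='a': π[9]=3 (border 'baa')
j=10 s[j]='a': k: 3→0; π[10]=0 (border '')
j=11 s[j]='a': π[11]=0 (border '')
j=12 s[j]='b': π[12]=1 (border 'b')
j=13 s[j]='b': k: 1→0; π[13]=1 (border 'b')
j=14 s[j]='a': π[14]=2 (border 'ba')
j=15 s[j]='b': k: 2→0; π[15]=1 (border 'b')
j=16 s[j]='b': k: 1→0; π[16]=1 (border 'b')
j=17 s[j]='b': k: 1→0; π[17]=1 (border 'b')
j=18 s[j]='a': π[18]=2 (border 'ba')
j=19 s[j]='b': k: 2→0; π[19]=1 (border 'b')
j=20 s[j]='b': k: 1→0; π[20]=1 (border 'b')
j=21 s[j]='b': k: 1→0; π[21]=1 (border 'b')
j=22 s[j]='a': π[22]=2 (border 'ba')
j=23 s[j]='a': π[23]=3 (border 'baa')
j=24 s[j]='b': π[24]=4 (border 'baab')
j=25 s[j]='a': π[25]=5 (border 'baaba')
j=26 s[j]='a': k: 5→2; π[26]=3 (border 'baa')

[0, 0, 0, 1, 2, 1, 2, 1, 2, 3, 0, 0, 1, 1, 2, 1, 1, 1, 2, 1, 1, 1, 2, 3, 4, 5, 3]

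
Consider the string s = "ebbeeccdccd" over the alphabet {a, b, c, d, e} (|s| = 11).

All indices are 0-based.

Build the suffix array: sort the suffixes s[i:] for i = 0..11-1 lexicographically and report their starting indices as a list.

[1, 2, 8, 5, 9, 6, 10, 7, 0, 4, 3]

sorted suffixes:
  #0 SA[0]=1  'bbeeccdccd'
  #1 SA[1]=2  'beeccdccd'
  #2 SA[2]=8  'ccd'
  #3 SA[3]=5  'ccdccd'
  #4 SA[4]=9  'cd'
  #5 SA[5]=6  'cdccd'
  #6 SA[6]=10  'd'
  #7 SA[7]=7  'dccd'
  #8 SA[8]=0  'ebbeeccdccd'
  #9 SA[9]=4  'eccdccd'
  #10 SA[10]=3  'eeccdccd'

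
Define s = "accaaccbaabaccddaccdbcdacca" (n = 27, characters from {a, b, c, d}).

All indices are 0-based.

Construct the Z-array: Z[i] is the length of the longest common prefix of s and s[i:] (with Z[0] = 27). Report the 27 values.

Z[0]=27
i=1: i≥r, start 0; Z[1]=0
i=2: i≥r, start 0; Z[2]=0
i=3: i≥r, start 0; Z[3]=1 scan→box=[3,4)
i=4: i≥r, start 0; Z[4]=3 scan→box=[4,7)
i=5: min(r-i=2, Z[1]=0)=0; Z[5]=0
i=6: min(r-i=1, Z[2]=0)=0; Z[6]=0
i=7: i≥r, start 0; Z[7]=0
i=8: i≥r, start 0; Z[8]=1 scan→box=[8,9)
i=9: i≥r, start 0; Z[9]=1 scan→box=[9,10)
i=10: i≥r, start 0; Z[10]=0
i=11: i≥r, start 0; Z[11]=3 scan→box=[11,14)
i=12: min(r-i=2, Z[1]=0)=0; Z[12]=0
i=13: min(r-i=1, Z[2]=0)=0; Z[13]=0
i=14: i≥r, start 0; Z[14]=0
i=15: i≥r, start 0; Z[15]=0
i=16: i≥r, start 0; Z[16]=3 scan→box=[16,19)
i=17: min(r-i=2, Z[1]=0)=0; Z[17]=0
i=18: min(r-i=1, Z[2]=0)=0; Z[18]=0
i=19: i≥r, start 0; Z[19]=0
i=20: i≥r, start 0; Z[20]=0
i=21: i≥r, start 0; Z[21]=0
i=22: i≥r, start 0; Z[22]=0
i=23: i≥r, start 0; Z[23]=4 scan→box=[23,27)
i=24: min(r-i=3, Z[1]=0)=0; Z[24]=0
i=25: min(r-i=2, Z[2]=0)=0; Z[25]=0
i=26: min(r-i=1, Z[3]=1)=1; Z[26]=1

[27, 0, 0, 1, 3, 0, 0, 0, 1, 1, 0, 3, 0, 0, 0, 0, 3, 0, 0, 0, 0, 0, 0, 4, 0, 0, 1]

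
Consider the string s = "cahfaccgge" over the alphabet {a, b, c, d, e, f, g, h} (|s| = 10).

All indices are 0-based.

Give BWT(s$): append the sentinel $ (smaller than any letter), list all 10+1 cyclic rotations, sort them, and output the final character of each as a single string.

rank  rotation     last
    0  $cahfaccgge  e
    1  accgge$cahf  f
    2  ahfaccgge$c  c
    3  cahfaccgge$  $
    4  ccgge$cahfa  a
    5  cgge$cahfac  c
    6  e$cahfaccgg  g
    7  faccgge$cah  h
    8  ge$cahfaccg  g
    9  gge$cahfacc  c
   10  hfaccgge$ca  a

efc$acghgca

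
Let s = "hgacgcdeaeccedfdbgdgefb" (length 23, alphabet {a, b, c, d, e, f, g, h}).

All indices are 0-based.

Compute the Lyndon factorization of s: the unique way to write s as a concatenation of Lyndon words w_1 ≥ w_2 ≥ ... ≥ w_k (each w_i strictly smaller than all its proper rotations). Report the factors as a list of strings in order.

["h", "g", "acgcdeaeccedfdbgdgefb"]

emit factor 1: 'h' (i=0, period=1)
emit factor 2: 'g' (i=1, period=1)
emit factor 3: 'acgcdeaeccedfdbgdgefb' (i=2, period=21)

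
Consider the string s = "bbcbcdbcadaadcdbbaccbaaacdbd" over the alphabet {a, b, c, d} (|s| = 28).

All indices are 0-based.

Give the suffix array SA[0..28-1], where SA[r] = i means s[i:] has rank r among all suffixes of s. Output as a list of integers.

sorted suffixes:
  #0 SA[0]=21  'aaacdbd'
  #1 SA[1]=22  'aacdbd'
  #2 SA[2]=10  'aadcdbbaccbaaacdbd'
  #3 SA[3]=17  'accbaaacdbd'
  #4 SA[4]=23  'acdbd'
  #5 SA[5]=8  'adaadcdbbaccbaaacdbd'
  #6 SA[6]=11  'adcdbbaccbaaacdbd'
  #7 SA[7]=20  'baaacdbd'
  #8 SA[8]=16  'baccbaaacdbd'
  #9 SA[9]=15  'bbaccbaaacdbd'
  #10 SA[10]=0  'bbcbcdbcadaadcdbbaccbaaacdbd'
  #11 SA[11]=6  'bcadaadcdbbaccbaaacdbd'
  #12 SA[12]=1  'bcbcdbcadaadcdbbaccbaaacdbd'
  #13 SA[13]=3  'bcdbcadaadcdbbaccbaaacdbd'
  #14 SA[14]=26  'bd'
  #15 SA[15]=7  'cadaadcdbbaccbaaacdbd'
  #16 SA[16]=19  'cbaaacdbd'
  #17 SA[17]=2  'cbcdbcadaadcdbbaccbaaacdbd'
  #18 SA[18]=18  'ccbaaacdbd'
  #19 SA[19]=13  'cdbbaccbaaacdbd'
  #20 SA[20]=4  'cdbcadaadcdbbaccbaaacdbd'
  #21 SA[21]=24  'cdbd'
  #22 SA[22]=27  'd'
  #23 SA[23]=9  'daadcdbbaccbaaacdbd'
  #24 SA[24]=14  'dbbaccbaaacdbd'
  #25 SA[25]=5  'dbcadaadcdbbaccbaaacdbd'
  #26 SA[26]=25  'dbd'
  #27 SA[27]=12  'dcdbbaccbaaacdbd'

[21, 22, 10, 17, 23, 8, 11, 20, 16, 15, 0, 6, 1, 3, 26, 7, 19, 2, 18, 13, 4, 24, 27, 9, 14, 5, 25, 12]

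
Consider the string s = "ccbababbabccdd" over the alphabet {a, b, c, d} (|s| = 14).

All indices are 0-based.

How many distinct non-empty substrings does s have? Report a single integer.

rank→(start, suffix):
  0 → (3, 'ababbabccdd')
  1 → (5, 'abbabccdd')
  2 → (8, 'abccdd')
  3 → (2, 'bababbabccdd')
  4 → (4, 'babbabccdd')
  5 → (7, 'babccdd')
  6 → (6, 'bbabccdd')
  7 → (9, 'bccdd')
  8 → (1, 'cbababbabccdd')
  9 → (0, 'ccbababbabccdd')
  10 → (10, 'ccdd')
  11 → (11, 'cdd')
  12 → (13, 'd')
  13 → (12, 'dd')

SA = [3, 5, 8, 2, 4, 7, 6, 9, 1, 0, 10, 11, 13, 12]
i: (SA[i-1],SA[i]) lcp shared
  1: (3,5) 2 'ab'
  2: (5,8) 2 'ab'
  3: (8,2) 0 ''
  4: (2,4) 3 'bab'
  5: (4,7) 3 'bab'
  6: (7,6) 1 'b'
  7: (6,9) 1 'b'
  8: (9,1) 0 ''
  9: (1,0) 1 'c'
  10: (0,10) 2 'cc'
  11: (10,11) 1 'c'
  12: (11,13) 0 ''
  13: (13,12) 1 'd'

n(n+1)/2 = 14·15/2 = 105
Σ LCP = 0 + 2 + 2 + 0 + 3 + 3 + 1 + 1 + 0 + 1 + 2 + 1 + 0 + 1 = 17
distinct = 105 − 17 = 88

88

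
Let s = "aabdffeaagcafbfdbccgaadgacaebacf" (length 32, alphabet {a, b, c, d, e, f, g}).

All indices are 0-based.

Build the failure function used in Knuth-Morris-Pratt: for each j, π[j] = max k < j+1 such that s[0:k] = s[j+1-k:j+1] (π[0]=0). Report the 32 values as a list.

π[0] = 0
j=1 s[j]='a': π[1]=1 (border 'a')
j=2 s[j]='b': k: 1→0; π[2]=0 (border '')
j=3 s[j]='d': π[3]=0 (border '')
j=4 s[j]='f': π[4]=0 (border '')
j=5 s[j]='f': π[5]=0 (border '')
j=6 s[j]='e': π[6]=0 (border '')
j=7 s[j]='a': π[7]=1 (border 'a')
j=8 s[j]='a': π[8]=2 (border 'aa')
j=9 s[j]='g': k: 2→1→0; π[9]=0 (border '')
j=10 s[j]='c': π[10]=0 (border '')
j=11 s[j]='a': π[11]=1 (border 'a')
j=12 s[j]='f': k: 1→0; π[12]=0 (border '')
j=13 s[j]='b': π[13]=0 (border '')
j=14 s[j]='f': π[14]=0 (border '')
j=15 s[j]='d': π[15]=0 (border '')
j=16 s[j]='b': π[16]=0 (border '')
j=17 s[j]='c': π[17]=0 (border '')
j=18 s[j]='c': π[18]=0 (border '')
j=19 s[j]='g': π[19]=0 (border '')
j=20 s[j]='a': π[20]=1 (border 'a')
j=21 s[j]='a': π[21]=2 (border 'aa')
j=22 s[j]='d': k: 2→1→0; π[22]=0 (border '')
j=23 s[j]='g': π[23]=0 (border '')
j=24 s[j]='a': π[24]=1 (border 'a')
j=25 s[j]='c': k: 1→0; π[25]=0 (border '')
j=26 s[j]='a': π[26]=1 (border 'a')
j=27 s[j]='e': k: 1→0; π[27]=0 (border '')
j=28 s[j]='b': π[28]=0 (border '')
j=29 s[j]='a': π[29]=1 (border 'a')
j=30 s[j]='c': k: 1→0; π[30]=0 (border '')
j=31 s[j]='f': π[31]=0 (border '')

[0, 1, 0, 0, 0, 0, 0, 1, 2, 0, 0, 1, 0, 0, 0, 0, 0, 0, 0, 0, 1, 2, 0, 0, 1, 0, 1, 0, 0, 1, 0, 0]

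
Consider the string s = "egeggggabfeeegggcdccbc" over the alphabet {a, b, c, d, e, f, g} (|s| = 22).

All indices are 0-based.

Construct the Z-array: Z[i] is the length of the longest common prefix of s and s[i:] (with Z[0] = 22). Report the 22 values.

Z[0]=22
i=1: outside box; Z[1]=0
i=2: outside box; Z[2]=2 extend→box=[2,4)
i=3: min(r-i=1, Z[1]=0)=0; Z[3]=0
i=4: outside box; Z[4]=0
i=5: outside box; Z[5]=0
i=6: outside box; Z[6]=0
i=7: outside box; Z[7]=0
i=8: outside box; Z[8]=0
i=9: outside box; Z[9]=0
i=10: outside box; Z[10]=1 extend→box=[10,11)
i=11: outside box; Z[11]=1 extend→box=[11,12)
i=12: outside box; Z[12]=2 extend→box=[12,14)
i=13: min(r-i=1, Z[1]=0)=0; Z[13]=0
i=14: outside box; Z[14]=0
i=15: outside box; Z[15]=0
i=16: outside box; Z[16]=0
i=17: outside box; Z[17]=0
i=18: outside box; Z[18]=0
i=19: outside box; Z[19]=0
i=20: outside box; Z[20]=0
i=21: outside box; Z[21]=0

[22, 0, 2, 0, 0, 0, 0, 0, 0, 0, 1, 1, 2, 0, 0, 0, 0, 0, 0, 0, 0, 0]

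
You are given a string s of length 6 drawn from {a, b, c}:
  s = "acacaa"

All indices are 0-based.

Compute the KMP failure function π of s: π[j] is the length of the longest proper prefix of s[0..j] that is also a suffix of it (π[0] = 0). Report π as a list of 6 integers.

π[0] = 0
j=1 s[j]='c': π[1]=0 (border '')
j=2 s[j]='a': π[2]=1 (border 'a')
j=3 s[j]='c': π[3]=2 (border 'ac')
j=4 s[j]='a': π[4]=3 (border 'aca')
j=5 s[j]='a': k: 3→1→0; π[5]=1 (border 'a')

[0, 0, 1, 2, 3, 1]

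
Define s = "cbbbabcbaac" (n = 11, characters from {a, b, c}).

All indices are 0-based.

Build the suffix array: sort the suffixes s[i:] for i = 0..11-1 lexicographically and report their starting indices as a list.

rank→(start, suffix):
  0 → (8, 'aac')
  1 → (4, 'abcbaac')
  2 → (9, 'ac')
  3 → (7, 'baac')
  4 → (3, 'babcbaac')
  5 → (2, 'bbabcbaac')
  6 → (1, 'bbbabcbaac')
  7 → (5, 'bcbaac')
  8 → (10, 'c')
  9 → (6, 'cbaac')
  10 → (0, 'cbbbabcbaac')

[8, 4, 9, 7, 3, 2, 1, 5, 10, 6, 0]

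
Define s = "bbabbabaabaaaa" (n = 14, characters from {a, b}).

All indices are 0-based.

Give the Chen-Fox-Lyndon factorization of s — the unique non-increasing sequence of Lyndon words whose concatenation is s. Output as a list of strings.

["b", "b", "abb", "ab", "aab", "a", "a", "a", "a"]

emit factor 1: 'b' (i=0, period=1)
emit factor 2: 'b' (i=1, period=1)
emit factor 3: 'abb' (i=2, period=3)
emit factor 4: 'ab' (i=5, period=2)
emit factor 5: 'aab' (i=7, period=3)
emit factor 6: 'a' (i=10, period=1)
emit factor 7: 'a' (i=11, period=1)
emit factor 8: 'a' (i=12, period=1)
emit factor 9: 'a' (i=13, period=1)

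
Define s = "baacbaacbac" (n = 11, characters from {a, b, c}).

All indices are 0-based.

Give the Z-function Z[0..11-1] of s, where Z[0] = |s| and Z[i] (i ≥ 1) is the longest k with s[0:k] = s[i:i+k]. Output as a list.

[11, 0, 0, 0, 6, 0, 0, 0, 2, 0, 0]

Z[0]=11
i=1: outside box; Z[1]=0
i=2: outside box; Z[2]=0
i=3: outside box; Z[3]=0
i=4: outside box; Z[4]=6 extend→box=[4,10)
i=5: min(r-i=5, Z[1]=0)=0; Z[5]=0
i=6: min(r-i=4, Z[2]=0)=0; Z[6]=0
i=7: min(r-i=3, Z[3]=0)=0; Z[7]=0
i=8: min(r-i=2, Z[4]=6)=2; Z[8]=2
i=9: min(r-i=1, Z[5]=0)=0; Z[9]=0
i=10: outside box; Z[10]=0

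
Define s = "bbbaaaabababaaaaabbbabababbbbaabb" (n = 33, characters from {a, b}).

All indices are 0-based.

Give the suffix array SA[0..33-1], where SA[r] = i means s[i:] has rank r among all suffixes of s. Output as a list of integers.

rank→(start, suffix):
  0 → (12, 'aaaaabbbabababbbbaabb')
  1 → (3, 'aaaabababaaaaabbbabababbbbaabb')
  2 → (13, 'aaaabbbabababbbbaabb')
  3 → (4, 'aaabababaaaaabbbabababbbbaabb')
  4 → (14, 'aaabbbabababbbbaabb')
  5 → (5, 'aabababaaaaabbbabababbbbaabb')
  6 → (29, 'aabb')
  7 → (15, 'aabbbabababbbbaabb')
  8 → (10, 'abaaaaabbbabababbbbaabb')
  9 → (8, 'ababaaaaabbbabababbbbaabb')
  10 → (6, 'abababaaaaabbbabababbbbaabb')
  11 → (20, 'abababbbbaabb')
  12 → (22, 'ababbbbaabb')
  13 → (30, 'abb')
  14 → (16, 'abbbabababbbbaabb')
  15 → (24, 'abbbbaabb')
  16 → (32, 'b')
  17 → (11, 'baaaaabbbabababbbbaabb')
  18 → (2, 'baaaabababaaaaabbbabababbbbaabb')
  19 → (28, 'baabb')
  20 → (9, 'babaaaaabbbabababbbbaabb')
  21 → (7, 'bababaaaaabbbabababbbbaabb')
  22 → (19, 'babababbbbaabb')
  23 → (21, 'bababbbbaabb')
  24 → (23, 'babbbbaabb')
  25 → (31, 'bb')
  26 → (1, 'bbaaaabababaaaaabbbabababbbbaabb')
  27 → (27, 'bbaabb')
  28 → (18, 'bbabababbbbaabb')
  29 → (0, 'bbbaaaabababaaaaabbbabababbbbaabb')
  30 → (26, 'bbbaabb')
  31 → (17, 'bbbabababbbbaabb')
  32 → (25, 'bbbbaabb')

[12, 3, 13, 4, 14, 5, 29, 15, 10, 8, 6, 20, 22, 30, 16, 24, 32, 11, 2, 28, 9, 7, 19, 21, 23, 31, 1, 27, 18, 0, 26, 17, 25]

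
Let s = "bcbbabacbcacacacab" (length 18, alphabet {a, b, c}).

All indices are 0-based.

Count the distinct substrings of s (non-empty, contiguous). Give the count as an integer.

136

rank | idx | suffix
   0 |  16 | ab
   1 |   4 | abacbcacacacab
   2 |  14 | acab
   3 |  12 | acacab
   4 |  10 | acacacab
   5 |   6 | acbcacacacab
   6 |  17 | b
   7 |   3 | babacbcacacacab
   8 |   5 | bacbcacacacab
   9 |   2 | bbabacbcacacacab
  10 |   8 | bcacacacab
  11 |   0 | bcbbabacbcacacacab
  12 |  15 | cab
  13 |  13 | cacab
  14 |  11 | cacacab
  15 |   9 | cacacacab
  16 |   1 | cbbabacbcacacacab
  17 |   7 | cbcacacacab

SA = [16, 4, 14, 12, 10, 6, 17, 3, 5, 2, 8, 0, 15, 13, 11, 9, 1, 7]
i: (SA[i-1],SA[i]) lcp shared
  1: (16,4) 2 'ab'
  2: (4,14) 1 'a'
  3: (14,12) 3 'aca'
  4: (12,10) 5 'acaca'
  5: (10,6) 2 'ac'
  6: (6,17) 0 ''
  7: (17,3) 1 'b'
  8: (3,5) 2 'ba'
  9: (5,2) 1 'b'
  10: (2,8) 1 'b'
  11: (8,0) 2 'bc'
  12: (0,15) 0 ''
  13: (15,13) 2 'ca'
  14: (13,11) 4 'caca'
  15: (11,9) 6 'cacaca'
  16: (9,1) 1 'c'
  17: (1,7) 2 'cb'

n(n+1)/2 = 18·19/2 = 171
Σ LCP = 0 + 2 + 1 + 3 + 5 + 2 + 0 + 1 + 2 + 1 + 1 + 2 + 0 + 2 + 4 + 6 + 1 + 2 = 35
distinct = 171 − 35 = 136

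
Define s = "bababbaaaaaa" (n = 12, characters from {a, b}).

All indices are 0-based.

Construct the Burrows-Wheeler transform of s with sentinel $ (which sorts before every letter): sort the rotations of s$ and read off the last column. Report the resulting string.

rank  rotation       last
    0  $bababbaaaaaa  a
    1  a$bababbaaaaa  a
    2  aa$bababbaaaa  a
    3  aaa$bababbaaa  a
    4  aaaa$bababbaa  a
    5  aaaaa$bababba  a
    6  aaaaaa$bababb  b
    7  ababbaaaaaa$b  b
    8  abbaaaaaa$bab  b
    9  baaaaaa$babab  b
   10  bababbaaaaaa$  $
   11  babbaaaaaa$ba  a
   12  bbaaaaaa$baba  a

aaaaaabbbb$aa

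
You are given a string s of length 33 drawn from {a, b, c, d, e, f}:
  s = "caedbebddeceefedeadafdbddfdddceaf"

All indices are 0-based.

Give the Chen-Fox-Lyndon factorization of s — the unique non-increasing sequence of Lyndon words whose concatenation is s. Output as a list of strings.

emit factor 1: 'c' (i=0, period=1)
emit factor 2: 'aedbebddeceefede' (i=1, period=16)
emit factor 3: 'adafdbddfdddceaf' (i=17, period=16)

["c", "aedbebddeceefede", "adafdbddfdddceaf"]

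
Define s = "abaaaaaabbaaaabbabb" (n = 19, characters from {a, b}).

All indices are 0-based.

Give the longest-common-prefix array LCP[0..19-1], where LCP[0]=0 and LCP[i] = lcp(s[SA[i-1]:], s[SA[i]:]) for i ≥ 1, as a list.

[0, 5, 4, 7, 3, 6, 2, 5, 1, 2, 3, 4, 0, 1, 5, 2, 1, 2, 3]

rank | idx | suffix
   0 |   2 | aaaaaabbaaaabbabb
   1 |   3 | aaaaabbaaaabbabb
   2 |   4 | aaaabbaaaabbabb
   3 |  10 | aaaabbabb
   4 |   5 | aaabbaaaabbabb
   5 |  11 | aaabbabb
   6 |   6 | aabbaaaabbabb
   7 |  12 | aabbabb
   8 |   0 | abaaaaaabbaaaabbabb
   9 |  16 | abb
  10 |   7 | abbaaaabbabb
  11 |  13 | abbabb
  12 |  18 | b
  13 |   1 | baaaaaabbaaaabbabb
  14 |   9 | baaaabbabb
  15 |  15 | babb
  16 |  17 | bb
  17 |   8 | bbaaaabbabb
  18 |  14 | bbabb

SA = [2, 3, 4, 10, 5, 11, 6, 12, 0, 16, 7, 13, 18, 1, 9, 15, 17, 8, 14]
i: (SA[i-1],SA[i]) lcp shared
  1: (2,3) 5 'aaaaa'
  2: (3,4) 4 'aaaa'
  3: (4,10) 7 'aaaabba'
  4: (10,5) 3 'aaa'
  5: (5,11) 6 'aaabba'
  6: (11,6) 2 'aa'
  7: (6,12) 5 'aabba'
  8: (12,0) 1 'a'
  9: (0,16) 2 'ab'
  10: (16,7) 3 'abb'
  11: (7,13) 4 'abba'
  12: (13,18) 0 ''
  13: (18,1) 1 'b'
  14: (1,9) 5 'baaaa'
  15: (9,15) 2 'ba'
  16: (15,17) 1 'b'
  17: (17,8) 2 'bb'
  18: (8,14) 3 'bba'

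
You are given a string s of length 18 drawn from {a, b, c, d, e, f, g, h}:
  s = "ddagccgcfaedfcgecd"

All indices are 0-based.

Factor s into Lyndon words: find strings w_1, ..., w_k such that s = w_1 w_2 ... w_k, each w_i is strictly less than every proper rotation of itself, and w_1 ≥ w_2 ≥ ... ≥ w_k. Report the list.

emit factor 1: 'd' (i=0, period=1)
emit factor 2: 'd' (i=1, period=1)
emit factor 3: 'agccgcf' (i=2, period=7)
emit factor 4: 'aedfcgecd' (i=9, period=9)

["d", "d", "agccgcf", "aedfcgecd"]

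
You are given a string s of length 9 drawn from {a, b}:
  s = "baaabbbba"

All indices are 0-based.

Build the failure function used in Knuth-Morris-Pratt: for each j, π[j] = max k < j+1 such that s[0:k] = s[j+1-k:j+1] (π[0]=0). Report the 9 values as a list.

π[0] = 0
j=1 s[j]='a': π[1]=0 (border '')
j=2 s[j]='a': π[2]=0 (border '')
j=3 s[j]='a': π[3]=0 (border '')
j=4 s[j]='b': π[4]=1 (border 'b')
j=5 s[j]='b': k: 1→0; π[5]=1 (border 'b')
j=6 s[j]='b': k: 1→0; π[6]=1 (border 'b')
j=7 s[j]='b': k: 1→0; π[7]=1 (border 'b')
j=8 s[j]='a': π[8]=2 (border 'ba')

[0, 0, 0, 0, 1, 1, 1, 1, 2]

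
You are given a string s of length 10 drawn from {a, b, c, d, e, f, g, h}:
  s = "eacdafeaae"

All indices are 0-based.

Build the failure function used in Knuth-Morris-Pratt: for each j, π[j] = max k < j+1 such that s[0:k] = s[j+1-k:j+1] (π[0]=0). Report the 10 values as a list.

π[0] = 0
j=1 s[j]='a': π[1]=0 (border '')
j=2 s[j]='c': π[2]=0 (border '')
j=3 s[j]='d': π[3]=0 (border '')
j=4 s[j]='a': π[4]=0 (border '')
j=5 s[j]='f': π[5]=0 (border '')
j=6 s[j]='e': π[6]=1 (border 'e')
j=7 s[j]='a': π[7]=2 (border 'ea')
j=8 s[j]='a': k: 2→0; π[8]=0 (border '')
j=9 s[j]='e': π[9]=1 (border 'e')

[0, 0, 0, 0, 0, 0, 1, 2, 0, 1]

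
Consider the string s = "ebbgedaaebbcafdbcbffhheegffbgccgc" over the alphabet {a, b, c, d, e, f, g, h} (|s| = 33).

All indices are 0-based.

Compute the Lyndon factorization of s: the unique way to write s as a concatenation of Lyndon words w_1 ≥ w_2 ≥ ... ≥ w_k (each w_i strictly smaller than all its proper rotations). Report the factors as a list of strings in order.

["e", "bbged", "aaebbcafdbcbffhheegffbgccgc"]

emit factor 1: 'e' (i=0, period=1)
emit factor 2: 'bbged' (i=1, period=5)
emit factor 3: 'aaebbcafdbcbffhheegffbgccgc' (i=6, period=27)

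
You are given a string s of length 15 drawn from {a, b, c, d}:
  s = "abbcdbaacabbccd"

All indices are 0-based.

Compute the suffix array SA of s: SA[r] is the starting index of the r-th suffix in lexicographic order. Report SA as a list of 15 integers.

[6, 9, 0, 7, 5, 10, 1, 11, 2, 8, 12, 13, 3, 14, 4]

sorted suffixes:
  #0 SA[0]=6  'aacabbccd'
  #1 SA[1]=9  'abbccd'
  #2 SA[2]=0  'abbcdbaacabbccd'
  #3 SA[3]=7  'acabbccd'
  #4 SA[4]=5  'baacabbccd'
  #5 SA[5]=10  'bbccd'
  #6 SA[6]=1  'bbcdbaacabbccd'
  #7 SA[7]=11  'bccd'
  #8 SA[8]=2  'bcdbaacabbccd'
  #9 SA[9]=8  'cabbccd'
  #10 SA[10]=12  'ccd'
  #11 SA[11]=13  'cd'
  #12 SA[12]=3  'cdbaacabbccd'
  #13 SA[13]=14  'd'
  #14 SA[14]=4  'dbaacabbccd'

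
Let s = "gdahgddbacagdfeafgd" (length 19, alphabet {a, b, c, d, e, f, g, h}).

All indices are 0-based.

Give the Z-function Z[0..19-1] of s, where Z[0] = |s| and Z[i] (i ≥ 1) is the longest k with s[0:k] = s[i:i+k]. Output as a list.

[19, 0, 0, 0, 2, 0, 0, 0, 0, 0, 0, 2, 0, 0, 0, 0, 0, 2, 0]

Z[0]=19
i=1: outside box; Z[1]=0
i=2: outside box; Z[2]=0
i=3: outside box; Z[3]=0
i=4: outside box; Z[4]=2 extend→box=[4,6)
i=5: min(r-i=1, Z[1]=0)=0; Z[5]=0
i=6: outside box; Z[6]=0
i=7: outside box; Z[7]=0
i=8: outside box; Z[8]=0
i=9: outside box; Z[9]=0
i=10: outside box; Z[10]=0
i=11: outside box; Z[11]=2 extend→box=[11,13)
i=12: min(r-i=1, Z[1]=0)=0; Z[12]=0
i=13: outside box; Z[13]=0
i=14: outside box; Z[14]=0
i=15: outside box; Z[15]=0
i=16: outside box; Z[16]=0
i=17: outside box; Z[17]=2 extend→box=[17,19)
i=18: min(r-i=1, Z[1]=0)=0; Z[18]=0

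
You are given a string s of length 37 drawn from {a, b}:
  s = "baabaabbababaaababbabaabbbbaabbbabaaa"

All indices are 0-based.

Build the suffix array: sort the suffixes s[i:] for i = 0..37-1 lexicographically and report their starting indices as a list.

[36, 35, 34, 12, 1, 13, 4, 27, 21, 32, 10, 2, 19, 8, 14, 16, 5, 28, 22, 33, 11, 0, 3, 26, 20, 31, 9, 18, 7, 15, 25, 30, 17, 6, 24, 29, 23]

rank→(start, suffix):
  0 → (36, 'a')
  1 → (35, 'aa')
  2 → (34, 'aaa')
  3 → (12, 'aaababbabaabbbbaabbbabaaa')
  4 → (1, 'aabaabbababaaababbabaabbbbaabbbabaaa')
  5 → (13, 'aababbabaabbbbaabbbabaaa')
  6 → (4, 'aabbababaaababbabaabbbbaabbbabaaa')
  7 → (27, 'aabbbabaaa')
  8 → (21, 'aabbbbaabbbabaaa')
  9 → (32, 'abaaa')
  10 → (10, 'abaaababbabaabbbbaabbbabaaa')
  11 → (2, 'abaabbababaaababbabaabbbbaabbbabaaa')
  12 → (19, 'abaabbbbaabbbabaaa')
  13 → (8, 'ababaaababbabaabbbbaabbbabaaa')
  14 → (14, 'ababbabaabbbbaabbbabaaa')
  15 → (16, 'abbabaabbbbaabbbabaaa')
  16 → (5, 'abbababaaababbabaabbbbaabbbabaaa')
  17 → (28, 'abbbabaaa')
  18 → (22, 'abbbbaabbbabaaa')
  19 → (33, 'baaa')
  20 → (11, 'baaababbabaabbbbaabbbabaaa')
  21 → (0, 'baabaabbababaaababbabaabbbbaabbbabaaa')
  22 → (3, 'baabbababaaababbabaabbbbaabbbabaaa')
  23 → (26, 'baabbbabaaa')
  24 → (20, 'baabbbbaabbbabaaa')
  25 → (31, 'babaaa')
  26 → (9, 'babaaababbabaabbbbaabbbabaaa')
  27 → (18, 'babaabbbbaabbbabaaa')
  28 → (7, 'bababaaababbabaabbbbaabbbabaaa')
  29 → (15, 'babbabaabbbbaabbbabaaa')
  30 → (25, 'bbaabbbabaaa')
  31 → (30, 'bbabaaa')
  32 → (17, 'bbabaabbbbaabbbabaaa')
  33 → (6, 'bbababaaababbabaabbbbaabbbabaaa')
  34 → (24, 'bbbaabbbabaaa')
  35 → (29, 'bbbabaaa')
  36 → (23, 'bbbbaabbbabaaa')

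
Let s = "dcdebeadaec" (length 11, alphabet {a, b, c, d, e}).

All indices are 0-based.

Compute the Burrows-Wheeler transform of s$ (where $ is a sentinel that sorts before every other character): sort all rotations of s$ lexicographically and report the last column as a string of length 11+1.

cedeeda$cbda

rank  rotation      last
    0  $dcdebeadaec  c
    1  adaec$dcdebe  e
    2  aec$dcdebead  d
    3  beadaec$dcde  e
    4  c$dcdebeadae  e
    5  cdebeadaec$d  d
    6  daec$dcdebea  a
    7  dcdebeadaec$  $
    8  debeadaec$dc  c
    9  eadaec$dcdeb  b
   10  ebeadaec$dcd  d
   11  ec$dcdebeada  a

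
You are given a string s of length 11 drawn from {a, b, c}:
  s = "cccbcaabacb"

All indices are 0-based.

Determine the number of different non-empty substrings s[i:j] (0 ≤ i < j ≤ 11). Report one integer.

sorted suffixes:
  #0 SA[0]=5  'aabacb'
  #1 SA[1]=6  'abacb'
  #2 SA[2]=8  'acb'
  #3 SA[3]=10  'b'
  #4 SA[4]=7  'bacb'
  #5 SA[5]=3  'bcaabacb'
  #6 SA[6]=4  'caabacb'
  #7 SA[7]=9  'cb'
  #8 SA[8]=2  'cbcaabacb'
  #9 SA[9]=1  'ccbcaabacb'
  #10 SA[10]=0  'cccbcaabacb'

SA = [5, 6, 8, 10, 7, 3, 4, 9, 2, 1, 0]
[i] adj suffixes → lcp
  [1] 5/6 → 1 ('a')
  [2] 6/8 → 1 ('a')
  [3] 8/10 → 0 ('')
  [4] 10/7 → 1 ('b')
  [5] 7/3 → 1 ('b')
  [6] 3/4 → 0 ('')
  [7] 4/9 → 1 ('c')
  [8] 9/2 → 2 ('cb')
  [9] 2/1 → 1 ('c')
  [10] 1/0 → 2 ('cc')

n(n+1)/2 = 11·12/2 = 66
Σ LCP = 0 + 1 + 1 + 0 + 1 + 1 + 0 + 1 + 2 + 1 + 2 = 10
distinct = 66 − 10 = 56

56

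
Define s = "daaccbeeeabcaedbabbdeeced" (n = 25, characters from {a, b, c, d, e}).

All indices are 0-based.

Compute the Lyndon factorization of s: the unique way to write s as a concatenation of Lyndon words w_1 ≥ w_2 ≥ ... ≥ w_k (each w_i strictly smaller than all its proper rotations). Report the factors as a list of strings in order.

emit factor 1: 'd' (i=0, period=1)
emit factor 2: 'aaccbeeeabcaedbabbdeeced' (i=1, period=24)

["d", "aaccbeeeabcaedbabbdeeced"]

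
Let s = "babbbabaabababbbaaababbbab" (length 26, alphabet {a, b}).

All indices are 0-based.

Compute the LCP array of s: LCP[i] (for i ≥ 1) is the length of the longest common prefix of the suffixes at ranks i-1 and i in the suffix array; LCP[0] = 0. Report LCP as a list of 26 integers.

[0, 2, 5, 1, 2, 3, 4, 7, 2, 5, 6, 0, 1, 3, 2, 3, 4, 3, 6, 7, 1, 3, 4, 2, 4, 5]

rank | idx | suffix
   0 |  16 | aaababbbab
   1 |   7 | aabababbbaaababbbab
   2 |  17 | aababbbab
   3 |  24 | ab
   4 |   5 | abaabababbbaaababbbab
   5 |   8 | abababbbaaababbbab
   6 |  10 | ababbbaaababbbab
   7 |  18 | ababbbab
   8 |  12 | abbbaaababbbab
   9 |  20 | abbbab
  10 |   1 | abbbabaabababbbaaababbbab
  11 |  25 | b
  12 |  15 | baaababbbab
  13 |   6 | baabababbbaaababbbab
  14 |  23 | bab
  15 |   4 | babaabababbbaaababbbab
  16 |   9 | bababbbaaababbbab
  17 |  11 | babbbaaababbbab
  18 |  19 | babbbab
  19 |   0 | babbbabaabababbbaaababbbab
  20 |  14 | bbaaababbbab
  21 |  22 | bbab
  22 |   3 | bbabaabababbbaaababbbab
  23 |  13 | bbbaaababbbab
  24 |  21 | bbbab
  25 |   2 | bbbabaabababbbaaababbbab

SA = [16, 7, 17, 24, 5, 8, 10, 18, 12, 20, 1, 25, 15, 6, 23, 4, 9, 11, 19, 0, 14, 22, 3, 13, 21, 2]
rank  pair      lcp
   1  s[16:],s[7:]  2  'aa'
   2  s[7:],s[17:]  5  'aabab'
   3  s[17:],s[24:]  1  'a'
   4  s[24:],s[5:]  2  'ab'
   5  s[5:],s[8:]  3  'aba'
   6  s[8:],s[10:]  4  'abab'
   7  s[10:],s[18:]  7  'ababbba'
   8  s[18:],s[12:]  2  'ab'
   9  s[12:],s[20:]  5  'abbba'
  10  s[20:],s[1:]  6  'abbbab'
  11  s[1:],s[25:]  0  ''
  12  s[25:],s[15:]  1  'b'
  13  s[15:],s[6:]  3  'baa'
  14  s[6:],s[23:]  2  'ba'
  15  s[23:],s[4:]  3  'bab'
  16  s[4:],s[9:]  4  'baba'
  17  s[9:],s[11:]  3  'bab'
  18  s[11:],s[19:]  6  'babbba'
  19  s[19:],s[0:]  7  'babbbab'
  20  s[0:],s[14:]  1  'b'
  21  s[14:],s[22:]  3  'bba'
  22  s[22:],s[3:]  4  'bbab'
  23  s[3:],s[13:]  2  'bb'
  24  s[13:],s[21:]  4  'bbba'
  25  s[21:],s[2:]  5  'bbbab'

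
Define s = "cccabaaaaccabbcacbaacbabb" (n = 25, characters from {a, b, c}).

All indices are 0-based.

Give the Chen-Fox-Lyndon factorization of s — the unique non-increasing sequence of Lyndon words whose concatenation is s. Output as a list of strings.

emit factor 1: 'c' (i=0, period=1)
emit factor 2: 'c' (i=1, period=1)
emit factor 3: 'c' (i=2, period=1)
emit factor 4: 'ab' (i=3, period=2)
emit factor 5: 'aaaaccabbcacbaacbabb' (i=5, period=20)

["c", "c", "c", "ab", "aaaaccabbcacbaacbabb"]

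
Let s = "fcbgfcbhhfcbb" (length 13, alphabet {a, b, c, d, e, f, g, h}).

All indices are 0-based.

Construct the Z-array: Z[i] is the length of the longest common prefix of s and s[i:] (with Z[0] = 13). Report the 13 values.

[13, 0, 0, 0, 3, 0, 0, 0, 0, 3, 0, 0, 0]

Z[0]=13
i=1: i≥r, start 0; Z[1]=0
i=2: i≥r, start 0; Z[2]=0
i=3: i≥r, start 0; Z[3]=0
i=4: i≥r, start 0; Z[4]=3 extend→box=[4,7)
i=5: min(r-i=2, Z[1]=0)=0; Z[5]=0
i=6: min(r-i=1, Z[2]=0)=0; Z[6]=0
i=7: i≥r, start 0; Z[7]=0
i=8: i≥r, start 0; Z[8]=0
i=9: i≥r, start 0; Z[9]=3 extend→box=[9,12)
i=10: min(r-i=2, Z[1]=0)=0; Z[10]=0
i=11: min(r-i=1, Z[2]=0)=0; Z[11]=0
i=12: i≥r, start 0; Z[12]=0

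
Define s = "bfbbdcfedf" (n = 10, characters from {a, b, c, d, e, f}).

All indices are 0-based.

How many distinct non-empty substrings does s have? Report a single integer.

sorted suffixes:
  #0 SA[0]=2  'bbdcfedf'
  #1 SA[1]=3  'bdcfedf'
  #2 SA[2]=0  'bfbbdcfedf'
  #3 SA[3]=5  'cfedf'
  #4 SA[4]=4  'dcfedf'
  #5 SA[5]=8  'df'
  #6 SA[6]=7  'edf'
  #7 SA[7]=9  'f'
  #8 SA[8]=1  'fbbdcfedf'
  #9 SA[9]=6  'fedf'

SA = [2, 3, 0, 5, 4, 8, 7, 9, 1, 6]
rank  pair      lcp
   1  s[2:],s[3:]  1  'b'
   2  s[3:],s[0:]  1  'b'
   3  s[0:],s[5:]  0  ''
   4  s[5:],s[4:]  0  ''
   5  s[4:],s[8:]  1  'd'
   6  s[8:],s[7:]  0  ''
   7  s[7:],s[9:]  0  ''
   8  s[9:],s[1:]  1  'f'
   9  s[1:],s[6:]  1  'f'

n(n+1)/2 = 10·11/2 = 55
Σ LCP = 0 + 1 + 1 + 0 + 0 + 1 + 0 + 0 + 1 + 1 = 5
distinct = 55 − 5 = 50

50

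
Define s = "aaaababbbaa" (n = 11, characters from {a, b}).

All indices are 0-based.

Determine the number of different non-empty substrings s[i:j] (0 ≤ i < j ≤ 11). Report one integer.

50

rank→(start, suffix):
  0 → (10, 'a')
  1 → (9, 'aa')
  2 → (0, 'aaaababbbaa')
  3 → (1, 'aaababbbaa')
  4 → (2, 'aababbbaa')
  5 → (3, 'ababbbaa')
  6 → (5, 'abbbaa')
  7 → (8, 'baa')
  8 → (4, 'babbbaa')
  9 → (7, 'bbaa')
  10 → (6, 'bbbaa')

SA = [10, 9, 0, 1, 2, 3, 5, 8, 4, 7, 6]
rank  pair      lcp
   1  s[10:],s[9:]  1  'a'
   2  s[9:],s[0:]  2  'aa'
   3  s[0:],s[1:]  3  'aaa'
   4  s[1:],s[2:]  2  'aa'
   5  s[2:],s[3:]  1  'a'
   6  s[3:],s[5:]  2  'ab'
   7  s[5:],s[8:]  0  ''
   8  s[8:],s[4:]  2  'ba'
   9  s[4:],s[7:]  1  'b'
  10  s[7:],s[6:]  2  'bb'

n(n+1)/2 = 11·12/2 = 66
Σ LCP = 0 + 1 + 2 + 3 + 2 + 1 + 2 + 0 + 2 + 1 + 2 = 16
distinct = 66 − 16 = 50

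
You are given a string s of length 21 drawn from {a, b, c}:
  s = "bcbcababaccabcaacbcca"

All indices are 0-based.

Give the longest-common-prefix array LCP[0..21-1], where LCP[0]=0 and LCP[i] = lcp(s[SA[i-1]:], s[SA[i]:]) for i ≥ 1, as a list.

rank→(start, suffix):
  0 → (20, 'a')
  1 → (14, 'aacbcca')
  2 → (4, 'ababaccabcaacbcca')
  3 → (6, 'abaccabcaacbcca')
  4 → (11, 'abcaacbcca')
  5 → (15, 'acbcca')
  6 → (8, 'accabcaacbcca')
  7 → (5, 'babaccabcaacbcca')
  8 → (7, 'baccabcaacbcca')
  9 → (12, 'bcaacbcca')
  10 → (2, 'bcababaccabcaacbcca')
  11 → (0, 'bcbcababaccabcaacbcca')
  12 → (17, 'bcca')
  13 → (19, 'ca')
  14 → (13, 'caacbcca')
  15 → (3, 'cababaccabcaacbcca')
  16 → (10, 'cabcaacbcca')
  17 → (1, 'cbcababaccabcaacbcca')
  18 → (16, 'cbcca')
  19 → (18, 'cca')
  20 → (9, 'ccabcaacbcca')

SA = [20, 14, 4, 6, 11, 15, 8, 5, 7, 12, 2, 0, 17, 19, 13, 3, 10, 1, 16, 18, 9]
rank  pair      lcp
   1  s[20:],s[14:]  1  'a'
   2  s[14:],s[4:]  1  'a'
   3  s[4:],s[6:]  3  'aba'
   4  s[6:],s[11:]  2  'ab'
   5  s[11:],s[15:]  1  'a'
   6  s[15:],s[8:]  2  'ac'
   7  s[8:],s[5:]  0  ''
   8  s[5:],s[7:]  2  'ba'
   9  s[7:],s[12:]  1  'b'
  10  s[12:],s[2:]  3  'bca'
  11  s[2:],s[0:]  2  'bc'
  12  s[0:],s[17:]  2  'bc'
  13  s[17:],s[19:]  0  ''
  14  s[19:],s[13:]  2  'ca'
  15  s[13:],s[3:]  2  'ca'
  16  s[3:],s[10:]  3  'cab'
  17  s[10:],s[1:]  1  'c'
  18  s[1:],s[16:]  3  'cbc'
  19  s[16:],s[18:]  1  'c'
  20  s[18:],s[9:]  3  'cca'

[0, 1, 1, 3, 2, 1, 2, 0, 2, 1, 3, 2, 2, 0, 2, 2, 3, 1, 3, 1, 3]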